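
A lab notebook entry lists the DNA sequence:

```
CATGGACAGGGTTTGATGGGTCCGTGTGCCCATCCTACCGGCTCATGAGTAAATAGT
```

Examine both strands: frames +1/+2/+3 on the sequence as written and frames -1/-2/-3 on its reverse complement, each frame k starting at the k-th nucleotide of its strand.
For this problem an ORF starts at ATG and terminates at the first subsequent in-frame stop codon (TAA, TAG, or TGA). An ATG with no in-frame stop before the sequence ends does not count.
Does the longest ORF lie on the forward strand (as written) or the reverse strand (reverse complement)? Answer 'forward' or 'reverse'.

forward

Reverse complement (5'→3'): ACTATTTACTCATGAGCCGGTAGGATGGGCACACGGACCCATCAAACCCTGTCCATG
Frame +1: CAT GGA CAG GGT TTG ATG GGT CCG TGT GCC CAT CCT ACC GGC TCA TGA GTA AAT AGT — ATG at 16, stop TGA at 46 → 33 nt.
Frame +2: ATG GAC AGG GTT TGA TGG GTC CGT GTG CCC ATC CTA CCG GCT CAT GAG TAA ATA — ATG at 2, stop TGA at 14 → 15 nt.
Frame +3: TGG ACA GGG TTT GAT GGG TCC GTG TGC CCA TCC TAC CGG CTC ATG AGT AAA TAG — ATG at 45, stop TAG at 54 → 12 nt.
Frame -1: ACT ATT TAC TCA TGA GCC GGT AGG ATG GGC ACA CGG ACC CAT CAA ACC CTG TCC ATG — no ATG→stop ORF.
Frame -2: CTA TTT ACT CAT GAG CCG GTA GGA TGG GCA CAC GGA CCC ATC AAA CCC TGT CCA — no ATG→stop ORF.
Frame -3: TAT TTA CTC ATG AGC CGG TAG GAT GGG CAC ACG GAC CCA TCA AAC CCT GTC CAT — ATG at 12, stop TAG at 21 → 12 nt.
Forward-strand max 33 nt; reverse-strand max 12 nt. The forward strand has the longer ORF.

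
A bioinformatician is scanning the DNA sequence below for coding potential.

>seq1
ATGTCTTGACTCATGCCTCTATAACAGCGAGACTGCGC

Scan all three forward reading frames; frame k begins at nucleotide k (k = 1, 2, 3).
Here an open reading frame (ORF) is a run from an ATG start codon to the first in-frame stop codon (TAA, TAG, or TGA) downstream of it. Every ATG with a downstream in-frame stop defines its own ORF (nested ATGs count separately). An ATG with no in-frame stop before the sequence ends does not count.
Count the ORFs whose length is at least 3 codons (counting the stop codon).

2

Frame 1: ATG TCT TGA CTC ATG CCT CTA TAA CAG CGA GAC TGC — ATG at 1, stop TGA at 7 → 9 nt; ATG at 13, stop TAA at 22 → 12 nt.
Frame 2: TGT CTT GAC TCA TGC CTC TAT AAC AGC GAG ACT GCG — no ATG→stop ORF.
Frame 3: GTC TTG ACT CAT GCC TCT ATA ACA GCG AGA CTG CGC — no ATG→stop ORF.
ORFs ≥ 3 codons: frame 1 1–9 (3 codons), frame 1 13–24 (4 codons). Count = 2.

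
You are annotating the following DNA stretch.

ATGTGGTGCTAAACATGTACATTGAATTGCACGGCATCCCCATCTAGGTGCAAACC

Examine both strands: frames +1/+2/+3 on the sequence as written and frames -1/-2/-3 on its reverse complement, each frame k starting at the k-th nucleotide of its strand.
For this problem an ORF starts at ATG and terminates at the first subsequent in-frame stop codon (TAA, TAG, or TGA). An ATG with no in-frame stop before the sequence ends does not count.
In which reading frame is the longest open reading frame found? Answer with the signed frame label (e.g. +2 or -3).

+3

Reverse complement (5'→3'): GGTTTGCACCTAGATGGGGATGCCGTGCAATTCAATGTACATGTTTAGCACCACAT
Frame +1: ATG TGG TGC TAA ACA TGT ACA TTG AAT TGC ACG GCA TCC CCA TCT AGG TGC AAA — ATG at 1, stop TAA at 10 → 12 nt.
Frame +2: TGT GGT GCT AAA CAT GTA CAT TGA ATT GCA CGG CAT CCC CAT CTA GGT GCA AAC — no ATG→stop ORF.
Frame +3: GTG GTG CTA AAC ATG TAC ATT GAA TTG CAC GGC ATC CCC ATC TAG GTG CAA ACC — ATG at 15, stop TAG at 45 → 33 nt.
Frame -1: GGT TTG CAC CTA GAT GGG GAT GCC GTG CAA TTC AAT GTA CAT GTT TAG CAC CAC — no ATG→stop ORF.
Frame -2: GTT TGC ACC TAG ATG GGG ATG CCG TGC AAT TCA ATG TAC ATG TTT AGC ACC ACA — no ATG→stop ORF.
Frame -3: TTT GCA CCT AGA TGG GGA TGC CGT GCA ATT CAA TGT ACA TGT TTA GCA CCA CAT — no ATG→stop ORF.
Longest ORF is 33 nt in frame +3 (positions 15–47).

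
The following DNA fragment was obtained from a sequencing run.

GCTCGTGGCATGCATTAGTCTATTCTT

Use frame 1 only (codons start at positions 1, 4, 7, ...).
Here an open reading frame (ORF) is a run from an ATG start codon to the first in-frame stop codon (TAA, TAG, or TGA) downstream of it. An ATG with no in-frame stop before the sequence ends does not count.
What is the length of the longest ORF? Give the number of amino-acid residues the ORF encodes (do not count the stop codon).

2

Frame 1: GCT CGT GGC ATG CAT TAG TCT ATT CTT — ATG at 10, stop TAG at 16 → 9 nt.
Longest: frame 1, positions 10–18, 9 nt = 3 codons = 2 aa. → 2 amino acids.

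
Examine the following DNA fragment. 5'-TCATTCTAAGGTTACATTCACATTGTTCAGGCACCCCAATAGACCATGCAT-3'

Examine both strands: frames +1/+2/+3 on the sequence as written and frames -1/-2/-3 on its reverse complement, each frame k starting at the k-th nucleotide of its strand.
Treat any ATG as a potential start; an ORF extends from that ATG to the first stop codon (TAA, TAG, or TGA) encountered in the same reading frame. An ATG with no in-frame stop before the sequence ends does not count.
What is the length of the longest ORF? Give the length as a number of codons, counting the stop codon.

17

Reverse complement (5'→3'): ATGCATGGTCTATTGGGGTGCCTGAACAATGTGAATGTAACCTTAGAATGA
Frame +1: TCA TTC TAA GGT TAC ATT CAC ATT GTT CAG GCA CCC CAA TAG ACC ATG CAT — no ATG→stop ORF.
Frame +2: CAT TCT AAG GTT ACA TTC ACA TTG TTC AGG CAC CCC AAT AGA CCA TGC — no ATG→stop ORF.
Frame +3: ATT CTA AGG TTA CAT TCA CAT TGT TCA GGC ACC CCA ATA GAC CAT GCA — no ATG→stop ORF.
Frame -1: ATG CAT GGT CTA TTG GGG TGC CTG AAC AAT GTG AAT GTA ACC TTA GAA TGA — ATG at 1, stop TGA at 49 → 51 nt.
Frame -2: TGC ATG GTC TAT TGG GGT GCC TGA ACA ATG TGA ATG TAA CCT TAG AAT — ATG at 5, stop TGA at 23 → 21 nt; ATG at 29, stop TGA at 32 → 6 nt; ATG at 35, stop TAA at 38 → 6 nt.
Frame -3: GCA TGG TCT ATT GGG GTG CCT GAA CAA TGT GAA TGT AAC CTT AGA ATG — no ATG→stop ORF.
Longest: frame -1, positions 1–51, 51 nt = 17 codons = 16 aa. → 17 codons.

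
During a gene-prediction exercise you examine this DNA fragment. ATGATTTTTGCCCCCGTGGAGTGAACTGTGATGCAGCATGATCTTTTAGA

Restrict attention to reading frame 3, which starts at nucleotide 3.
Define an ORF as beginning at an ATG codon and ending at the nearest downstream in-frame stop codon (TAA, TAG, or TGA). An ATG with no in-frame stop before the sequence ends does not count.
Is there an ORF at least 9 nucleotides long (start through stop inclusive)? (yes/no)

Frame 3: GAT TTT TGC CCC CGT GGA GTG AAC TGT GAT GCA GCA TGA TCT TTT AGA — no ATG→stop ORF.
Largest ORF found is 0 nucleotides < 9, so no.

no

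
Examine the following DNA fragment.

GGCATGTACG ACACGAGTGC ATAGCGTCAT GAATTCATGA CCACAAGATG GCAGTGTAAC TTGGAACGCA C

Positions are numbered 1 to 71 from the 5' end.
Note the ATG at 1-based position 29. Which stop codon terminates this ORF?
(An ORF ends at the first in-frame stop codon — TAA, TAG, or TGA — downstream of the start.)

TGA

Codons from position 29: ATG (29–31), AAT (32–34), TCA (35–37), TGA (38–40).
The first in-frame stop codon is TGA.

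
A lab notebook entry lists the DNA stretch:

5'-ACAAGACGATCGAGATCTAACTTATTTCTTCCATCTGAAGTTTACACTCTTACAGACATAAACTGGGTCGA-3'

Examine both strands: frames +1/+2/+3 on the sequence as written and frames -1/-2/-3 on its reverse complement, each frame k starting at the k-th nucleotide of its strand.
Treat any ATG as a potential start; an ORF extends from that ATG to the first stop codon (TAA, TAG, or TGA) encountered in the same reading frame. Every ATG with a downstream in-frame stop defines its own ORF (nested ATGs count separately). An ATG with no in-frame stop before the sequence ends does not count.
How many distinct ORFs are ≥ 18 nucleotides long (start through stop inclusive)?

Reverse complement (5'→3'): TCGACCCAGTTTATGTCTGTAAGAGTGTAAACTTCAGATGGAAGAAATAAGTTAGATCTCGATCGTCTTGT
Frame +1: ACA AGA CGA TCG AGA TCT AAC TTA TTT CTT CCA TCT GAA GTT TAC ACT CTT ACA GAC ATA AAC TGG GTC — no ATG→stop ORF.
Frame +2: CAA GAC GAT CGA GAT CTA ACT TAT TTC TTC CAT CTG AAG TTT ACA CTC TTA CAG ACA TAA ACT GGG TCG — no ATG→stop ORF.
Frame +3: AAG ACG ATC GAG ATC TAA CTT ATT TCT TCC ATC TGA AGT TTA CAC TCT TAC AGA CAT AAA CTG GGT CGA — no ATG→stop ORF.
Frame -1: TCG ACC CAG TTT ATG TCT GTA AGA GTG TAA ACT TCA GAT GGA AGA AAT AAG TTA GAT CTC GAT CGT CTT — ATG at 13, stop TAA at 28 → 18 nt.
Frame -2: CGA CCC AGT TTA TGT CTG TAA GAG TGT AAA CTT CAG ATG GAA GAA ATA AGT TAG ATC TCG ATC GTC TTG — ATG at 38, stop TAG at 53 → 18 nt.
Frame -3: GAC CCA GTT TAT GTC TGT AAG AGT GTA AAC TTC AGA TGG AAG AAA TAA GTT AGA TCT CGA TCG TCT TGT — no ATG→stop ORF.
ORFs ≥ 18 nucleotides: frame -1 13–30 (18 nucleotides), frame -2 38–55 (18 nucleotides). Count = 2.

2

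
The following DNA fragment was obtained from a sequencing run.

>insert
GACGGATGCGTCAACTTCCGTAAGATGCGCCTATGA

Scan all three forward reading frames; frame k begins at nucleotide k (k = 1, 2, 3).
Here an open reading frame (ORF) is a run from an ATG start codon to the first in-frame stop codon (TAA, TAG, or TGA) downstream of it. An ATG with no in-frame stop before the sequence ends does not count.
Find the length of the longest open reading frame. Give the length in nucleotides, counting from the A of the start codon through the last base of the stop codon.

Frame 1: GAC GGA TGC GTC AAC TTC CGT AAG ATG CGC CTA TGA — ATG at 25, stop TGA at 34 → 12 nt.
Frame 2: ACG GAT GCG TCA ACT TCC GTA AGA TGC GCC TAT — no ATG→stop ORF.
Frame 3: CGG ATG CGT CAA CTT CCG TAA GAT GCG CCT ATG — ATG at 6, stop TAA at 21 → 18 nt.
Longest: frame 3, positions 6–23, 18 nt = 6 codons = 5 aa. → 18 nucleotides.

18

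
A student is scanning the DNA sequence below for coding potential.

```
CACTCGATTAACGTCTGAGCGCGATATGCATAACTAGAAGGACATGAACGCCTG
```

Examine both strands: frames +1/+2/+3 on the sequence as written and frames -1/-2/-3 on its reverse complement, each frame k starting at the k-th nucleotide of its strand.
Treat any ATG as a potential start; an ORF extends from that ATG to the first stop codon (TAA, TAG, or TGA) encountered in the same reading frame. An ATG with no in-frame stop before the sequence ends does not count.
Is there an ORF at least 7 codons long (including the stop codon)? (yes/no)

yes

Reverse complement (5'→3'): CAGGCGTTCATGTCCTTCTAGTTATGCATATCGCGCTCAGACGTTAATCGAGTG
Frame +1: CAC TCG ATT AAC GTC TGA GCG CGA TAT GCA TAA CTA GAA GGA CAT GAA CGC CTG — no ATG→stop ORF.
Frame +2: ACT CGA TTA ACG TCT GAG CGC GAT ATG CAT AAC TAG AAG GAC ATG AAC GCC — ATG at 26, stop TAG at 35 → 12 nt.
Frame +3: CTC GAT TAA CGT CTG AGC GCG ATA TGC ATA ACT AGA AGG ACA TGA ACG CCT — no ATG→stop ORF.
Frame -1: CAG GCG TTC ATG TCC TTC TAG TTA TGC ATA TCG CGC TCA GAC GTT AAT CGA GTG — ATG at 10, stop TAG at 19 → 12 nt.
Frame -2: AGG CGT TCA TGT CCT TCT AGT TAT GCA TAT CGC GCT CAG ACG TTA ATC GAG — no ATG→stop ORF.
Frame -3: GGC GTT CAT GTC CTT CTA GTT ATG CAT ATC GCG CTC AGA CGT TAA TCG AGT — ATG at 24, stop TAA at 45 → 24 nt.
Frame -3 has an ORF of 8 codons (positions 24–47) ≥ 7, so yes.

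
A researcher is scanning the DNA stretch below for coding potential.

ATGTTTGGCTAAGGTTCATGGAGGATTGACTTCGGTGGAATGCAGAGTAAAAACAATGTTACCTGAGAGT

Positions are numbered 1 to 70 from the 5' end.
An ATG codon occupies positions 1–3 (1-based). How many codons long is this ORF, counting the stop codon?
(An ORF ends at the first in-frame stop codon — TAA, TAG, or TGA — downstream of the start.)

4

Codons from position 1: ATG (1–3), TTT (4–6), GGC (7–9), TAA (10–12).
TAA is the first in-frame stop; that's 4 codons including the stop.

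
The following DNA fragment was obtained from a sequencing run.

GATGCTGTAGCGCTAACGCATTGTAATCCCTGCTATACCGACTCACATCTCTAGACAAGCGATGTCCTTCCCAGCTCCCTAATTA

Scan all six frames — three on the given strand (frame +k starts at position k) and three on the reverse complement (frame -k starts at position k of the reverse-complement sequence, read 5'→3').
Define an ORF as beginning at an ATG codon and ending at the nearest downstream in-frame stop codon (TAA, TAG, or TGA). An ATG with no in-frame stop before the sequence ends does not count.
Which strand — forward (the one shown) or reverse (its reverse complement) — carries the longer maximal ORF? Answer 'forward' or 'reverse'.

Reverse complement (5'→3'): TAATTAGGGAGCTGGGAAGGACATCGCTTGTCTAGAGATGTGAGTCGGTATAGCAGGGATTACAATGCGTTAGCGCTACAGCATC
Frame +1: GAT GCT GTA GCG CTA ACG CAT TGT AAT CCC TGC TAT ACC GAC TCA CAT CTC TAG ACA AGC GAT GTC CTT CCC AGC TCC CTA ATT — no ATG→stop ORF.
Frame +2: ATG CTG TAG CGC TAA CGC ATT GTA ATC CCT GCT ATA CCG ACT CAC ATC TCT AGA CAA GCG ATG TCC TTC CCA GCT CCC TAA TTA — ATG at 2, stop TAG at 8 → 9 nt; ATG at 62, stop TAA at 80 → 21 nt.
Frame +3: TGC TGT AGC GCT AAC GCA TTG TAA TCC CTG CTA TAC CGA CTC ACA TCT CTA GAC AAG CGA TGT CCT TCC CAG CTC CCT AAT — no ATG→stop ORF.
Frame -1: TAA TTA GGG AGC TGG GAA GGA CAT CGC TTG TCT AGA GAT GTG AGT CGG TAT AGC AGG GAT TAC AAT GCG TTA GCG CTA CAG CAT — no ATG→stop ORF.
Frame -2: AAT TAG GGA GCT GGG AAG GAC ATC GCT TGT CTA GAG ATG TGA GTC GGT ATA GCA GGG ATT ACA ATG CGT TAG CGC TAC AGC ATC — ATG at 38, stop TGA at 41 → 6 nt; ATG at 65, stop TAG at 71 → 9 nt.
Frame -3: ATT AGG GAG CTG GGA AGG ACA TCG CTT GTC TAG AGA TGT GAG TCG GTA TAG CAG GGA TTA CAA TGC GTT AGC GCT ACA GCA — no ATG→stop ORF.
Forward-strand max 21 nt; reverse-strand max 9 nt. The forward strand has the longer ORF.

forward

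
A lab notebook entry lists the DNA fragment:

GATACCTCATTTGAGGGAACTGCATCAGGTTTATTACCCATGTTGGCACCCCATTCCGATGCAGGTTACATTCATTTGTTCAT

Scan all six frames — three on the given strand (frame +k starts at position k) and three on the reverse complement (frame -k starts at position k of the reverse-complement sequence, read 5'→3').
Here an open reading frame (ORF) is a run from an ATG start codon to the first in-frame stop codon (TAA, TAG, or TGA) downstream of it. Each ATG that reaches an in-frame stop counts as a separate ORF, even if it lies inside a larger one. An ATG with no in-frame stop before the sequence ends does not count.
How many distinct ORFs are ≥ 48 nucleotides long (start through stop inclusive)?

Reverse complement (5'→3'): ATGAACAAATGAATGTAACCTGCATCGGAATGGGGTGCCAACATGGGTAATAAACCTGATGCAGTTCCCTCAAATGAGGTATC
Frame +1: GAT ACC TCA TTT GAG GGA ACT GCA TCA GGT TTA TTA CCC ATG TTG GCA CCC CAT TCC GAT GCA GGT TAC ATT CAT TTG TTC — no ATG→stop ORF.
Frame +2: ATA CCT CAT TTG AGG GAA CTG CAT CAG GTT TAT TAC CCA TGT TGG CAC CCC ATT CCG ATG CAG GTT ACA TTC ATT TGT TCA — no ATG→stop ORF.
Frame +3: TAC CTC ATT TGA GGG AAC TGC ATC AGG TTT ATT ACC CAT GTT GGC ACC CCA TTC CGA TGC AGG TTA CAT TCA TTT GTT CAT — no ATG→stop ORF.
Frame -1: ATG AAC AAA TGA ATG TAA CCT GCA TCG GAA TGG GGT GCC AAC ATG GGT AAT AAA CCT GAT GCA GTT CCC TCA AAT GAG GTA — ATG at 1, stop TGA at 10 → 12 nt; ATG at 13, stop TAA at 16 → 6 nt.
Frame -2: TGA ACA AAT GAA TGT AAC CTG CAT CGG AAT GGG GTG CCA ACA TGG GTA ATA AAC CTG ATG CAG TTC CCT CAA ATG AGG TAT — no ATG→stop ORF.
Frame -3: GAA CAA ATG AAT GTA ACC TGC ATC GGA ATG GGG TGC CAA CAT GGG TAA TAA ACC TGA TGC AGT TCC CTC AAA TGA GGT ATC — ATG at 9, stop TAA at 48 → 42 nt; ATG at 30, stop TAA at 48 → 21 nt.
No ORF reaches 48 nucleotides. Count = 0.

0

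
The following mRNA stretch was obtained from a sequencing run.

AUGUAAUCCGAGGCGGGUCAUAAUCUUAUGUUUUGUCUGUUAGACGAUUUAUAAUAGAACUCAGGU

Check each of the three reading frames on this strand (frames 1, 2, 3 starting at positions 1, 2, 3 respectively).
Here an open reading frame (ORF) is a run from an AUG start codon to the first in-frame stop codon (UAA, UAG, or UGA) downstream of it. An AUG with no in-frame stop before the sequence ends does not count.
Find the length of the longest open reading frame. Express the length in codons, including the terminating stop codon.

Frame 1: AUG UAA UCC GAG GCG GGU CAU AAU CUU AUG UUU UGU CUG UUA GAC GAU UUA UAA UAG AAC UCA GGU — AUG at 1, stop UAA at 4 → 6 nt; AUG at 28, stop UAA at 52 → 27 nt.
Frame 2: UGU AAU CCG AGG CGG GUC AUA AUC UUA UGU UUU GUC UGU UAG ACG AUU UAU AAU AGA ACU CAG — no AUG→stop ORF.
Frame 3: GUA AUC CGA GGC GGG UCA UAA UCU UAU GUU UUG UCU GUU AGA CGA UUU AUA AUA GAA CUC AGG — no AUG→stop ORF.
Longest: frame 1, positions 28–54, 27 nt = 9 codons = 8 aa. → 9 codons.

9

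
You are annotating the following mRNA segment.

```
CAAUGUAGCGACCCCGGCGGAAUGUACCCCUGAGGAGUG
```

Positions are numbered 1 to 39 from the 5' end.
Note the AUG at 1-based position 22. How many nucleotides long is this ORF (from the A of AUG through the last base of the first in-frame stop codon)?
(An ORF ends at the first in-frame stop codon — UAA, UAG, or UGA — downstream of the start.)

12

Codons from position 22: AUG (22–24), UAC (25–27), CCC (28–30), UGA (31–33).
UGA is the first in-frame stop; ORF spans 22–33, 12 nucleotides.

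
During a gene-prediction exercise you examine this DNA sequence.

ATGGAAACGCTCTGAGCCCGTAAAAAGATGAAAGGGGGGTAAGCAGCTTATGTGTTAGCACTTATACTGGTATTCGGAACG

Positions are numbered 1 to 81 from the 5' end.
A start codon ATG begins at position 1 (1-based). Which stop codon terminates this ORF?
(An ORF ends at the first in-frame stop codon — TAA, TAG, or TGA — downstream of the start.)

TGA

Codons from position 1: ATG (1–3), GAA (4–6), ACG (7–9), CTC (10–12), TGA (13–15).
The first in-frame stop codon is TGA.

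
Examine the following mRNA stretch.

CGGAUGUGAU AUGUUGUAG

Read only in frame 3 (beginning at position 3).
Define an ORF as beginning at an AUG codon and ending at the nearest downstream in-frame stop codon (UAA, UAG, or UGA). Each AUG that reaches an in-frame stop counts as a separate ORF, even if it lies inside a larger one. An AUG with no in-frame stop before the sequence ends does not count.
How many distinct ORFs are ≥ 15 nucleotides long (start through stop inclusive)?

Frame 3: GAU GUG AUA UGU UGU — no AUG→stop ORF.
No ORF reaches 15 nucleotides. Count = 0.

0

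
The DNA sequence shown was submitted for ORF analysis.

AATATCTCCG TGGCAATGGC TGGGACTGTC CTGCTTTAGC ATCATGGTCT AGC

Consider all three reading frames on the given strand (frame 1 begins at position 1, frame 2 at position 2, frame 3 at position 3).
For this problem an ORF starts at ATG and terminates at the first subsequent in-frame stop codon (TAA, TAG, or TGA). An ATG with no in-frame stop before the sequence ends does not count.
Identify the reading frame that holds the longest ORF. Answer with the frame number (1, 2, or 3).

1

Frame 1: AAT ATC TCC GTG GCA ATG GCT GGG ACT GTC CTG CTT TAG CAT CAT GGT CTA — ATG at 16, stop TAG at 37 → 24 nt.
Frame 2: ATA TCT CCG TGG CAA TGG CTG GGA CTG TCC TGC TTT AGC ATC ATG GTC TAG — ATG at 44, stop TAG at 50 → 9 nt.
Frame 3: TAT CTC CGT GGC AAT GGC TGG GAC TGT CCT GCT TTA GCA TCA TGG TCT AGC — no ATG→stop ORF.
Longest ORF is 24 nt in frame 1 (positions 16–39).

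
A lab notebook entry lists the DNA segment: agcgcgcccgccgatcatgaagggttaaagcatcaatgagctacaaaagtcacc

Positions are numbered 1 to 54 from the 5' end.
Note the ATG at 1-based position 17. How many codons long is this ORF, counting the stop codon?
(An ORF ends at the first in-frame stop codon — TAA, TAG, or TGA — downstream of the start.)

Codons from position 17: ATG (17–19), AAG (20–22), GGT (23–25), TAA (26–28).
TAA is the first in-frame stop; that's 4 codons including the stop.

4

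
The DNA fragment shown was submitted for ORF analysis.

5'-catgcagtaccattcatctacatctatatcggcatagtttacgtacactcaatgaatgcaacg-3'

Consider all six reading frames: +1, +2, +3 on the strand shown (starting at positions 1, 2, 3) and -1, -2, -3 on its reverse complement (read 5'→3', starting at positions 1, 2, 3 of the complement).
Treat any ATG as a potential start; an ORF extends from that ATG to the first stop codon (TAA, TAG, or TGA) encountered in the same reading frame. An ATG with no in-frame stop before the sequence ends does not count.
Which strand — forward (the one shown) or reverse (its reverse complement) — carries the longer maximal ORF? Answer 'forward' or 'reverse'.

forward

Reverse complement (5'→3'): CGTTGCATTCATTGAGTGTACGTAAACTATGCCGATATAGATGTAGATGAATGGTACTGCATG
Frame +1: CAT GCA GTA CCA TTC ATC TAC ATC TAT ATC GGC ATA GTT TAC GTA CAC TCA ATG AAT GCA ACG — no ATG→stop ORF.
Frame +2: ATG CAG TAC CAT TCA TCT ACA TCT ATA TCG GCA TAG TTT ACG TAC ACT CAA TGA ATG CAA — ATG at 2, stop TAG at 35 → 36 nt.
Frame +3: TGC AGT ACC ATT CAT CTA CAT CTA TAT CGG CAT AGT TTA CGT ACA CTC AAT GAA TGC AAC — no ATG→stop ORF.
Frame -1: CGT TGC ATT CAT TGA GTG TAC GTA AAC TAT GCC GAT ATA GAT GTA GAT GAA TGG TAC TGC ATG — no ATG→stop ORF.
Frame -2: GTT GCA TTC ATT GAG TGT ACG TAA ACT ATG CCG ATA TAG ATG TAG ATG AAT GGT ACT GCA — ATG at 29, stop TAG at 38 → 12 nt; ATG at 41, stop TAG at 44 → 6 nt.
Frame -3: TTG CAT TCA TTG AGT GTA CGT AAA CTA TGC CGA TAT AGA TGT AGA TGA ATG GTA CTG CAT — no ATG→stop ORF.
Forward-strand max 36 nt; reverse-strand max 12 nt. The forward strand has the longer ORF.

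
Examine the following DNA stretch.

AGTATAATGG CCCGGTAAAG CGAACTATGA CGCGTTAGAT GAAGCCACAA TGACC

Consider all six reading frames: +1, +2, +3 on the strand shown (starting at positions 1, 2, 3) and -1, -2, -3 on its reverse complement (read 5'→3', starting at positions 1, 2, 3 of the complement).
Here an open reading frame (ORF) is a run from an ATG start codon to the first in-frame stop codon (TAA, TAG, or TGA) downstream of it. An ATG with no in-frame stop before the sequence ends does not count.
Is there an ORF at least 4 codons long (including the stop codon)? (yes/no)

Reverse complement (5'→3'): GGTCATTGTGGCTTCATCTAACGCGTCATAGTTCGCTTTACCGGGCCATTATACT
Frame +1: AGT ATA ATG GCC CGG TAA AGC GAA CTA TGA CGC GTT AGA TGA AGC CAC AAT GAC — ATG at 7, stop TAA at 16 → 12 nt.
Frame +2: GTA TAA TGG CCC GGT AAA GCG AAC TAT GAC GCG TTA GAT GAA GCC ACA ATG ACC — no ATG→stop ORF.
Frame +3: TAT AAT GGC CCG GTA AAG CGA ACT ATG ACG CGT TAG ATG AAG CCA CAA TGA — ATG at 27, stop TAG at 36 → 12 nt; ATG at 39, stop TGA at 51 → 15 nt.
Frame -1: GGT CAT TGT GGC TTC ATC TAA CGC GTC ATA GTT CGC TTT ACC GGG CCA TTA TAC — no ATG→stop ORF.
Frame -2: GTC ATT GTG GCT TCA TCT AAC GCG TCA TAG TTC GCT TTA CCG GGC CAT TAT ACT — no ATG→stop ORF.
Frame -3: TCA TTG TGG CTT CAT CTA ACG CGT CAT AGT TCG CTT TAC CGG GCC ATT ATA — no ATG→stop ORF.
Frame +1 has an ORF of 4 codons (positions 7–18) ≥ 4, so yes.

yes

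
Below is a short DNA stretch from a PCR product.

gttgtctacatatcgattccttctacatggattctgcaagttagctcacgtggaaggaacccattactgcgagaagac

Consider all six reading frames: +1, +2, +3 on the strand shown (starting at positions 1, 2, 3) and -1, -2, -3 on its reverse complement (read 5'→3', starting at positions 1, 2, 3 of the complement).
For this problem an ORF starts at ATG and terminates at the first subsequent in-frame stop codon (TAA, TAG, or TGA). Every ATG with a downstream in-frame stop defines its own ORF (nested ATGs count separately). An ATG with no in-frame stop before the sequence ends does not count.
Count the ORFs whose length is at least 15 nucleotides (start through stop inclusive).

Reverse complement (5'→3'): GTCTTCTCGCAGTAATGGGTTCCTTCCACGTGAGCTAACTTGCAGAATCCATGTAGAAGGAATCGATATGTAGACAAC
Frame +1: GTT GTC TAC ATA TCG ATT CCT TCT ACA TGG ATT CTG CAA GTT AGC TCA CGT GGA AGG AAC CCA TTA CTG CGA GAA GAC — no ATG→stop ORF.
Frame +2: TTG TCT ACA TAT CGA TTC CTT CTA CAT GGA TTC TGC AAG TTA GCT CAC GTG GAA GGA ACC CAT TAC TGC GAG AAG — no ATG→stop ORF.
Frame +3: TGT CTA CAT ATC GAT TCC TTC TAC ATG GAT TCT GCA AGT TAG CTC ACG TGG AAG GAA CCC ATT ACT GCG AGA AGA — ATG at 27, stop TAG at 42 → 18 nt.
Frame -1: GTC TTC TCG CAG TAA TGG GTT CCT TCC ACG TGA GCT AAC TTG CAG AAT CCA TGT AGA AGG AAT CGA TAT GTA GAC AAC — no ATG→stop ORF.
Frame -2: TCT TCT CGC AGT AAT GGG TTC CTT CCA CGT GAG CTA ACT TGC AGA ATC CAT GTA GAA GGA ATC GAT ATG TAG ACA — ATG at 68, stop TAG at 71 → 6 nt.
Frame -3: CTT CTC GCA GTA ATG GGT TCC TTC CAC GTG AGC TAA CTT GCA GAA TCC ATG TAG AAG GAA TCG ATA TGT AGA CAA — ATG at 15, stop TAA at 36 → 24 nt; ATG at 51, stop TAG at 54 → 6 nt.
ORFs ≥ 15 nucleotides: frame +3 27–44 (18 nucleotides), frame -3 15–38 (24 nucleotides). Count = 2.

2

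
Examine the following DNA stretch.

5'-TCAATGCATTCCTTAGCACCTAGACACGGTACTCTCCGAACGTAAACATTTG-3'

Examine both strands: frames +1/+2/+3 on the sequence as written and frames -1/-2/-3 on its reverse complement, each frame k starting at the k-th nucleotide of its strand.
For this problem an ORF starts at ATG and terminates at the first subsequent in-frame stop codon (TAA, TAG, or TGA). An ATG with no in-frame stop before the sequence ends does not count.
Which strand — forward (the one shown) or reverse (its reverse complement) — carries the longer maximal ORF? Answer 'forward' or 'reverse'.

Reverse complement (5'→3'): CAAATGTTTACGTTCGGAGAGTACCGTGTCTAGGTGCTAAGGAATGCATTGA
Frame +1: TCA ATG CAT TCC TTA GCA CCT AGA CAC GGT ACT CTC CGA ACG TAA ACA TTT — ATG at 4, stop TAA at 43 → 42 nt.
Frame +2: CAA TGC ATT CCT TAG CAC CTA GAC ACG GTA CTC TCC GAA CGT AAA CAT TTG — no ATG→stop ORF.
Frame +3: AAT GCA TTC CTT AGC ACC TAG ACA CGG TAC TCT CCG AAC GTA AAC ATT — no ATG→stop ORF.
Frame -1: CAA ATG TTT ACG TTC GGA GAG TAC CGT GTC TAG GTG CTA AGG AAT GCA TTG — ATG at 4, stop TAG at 31 → 30 nt.
Frame -2: AAA TGT TTA CGT TCG GAG AGT ACC GTG TCT AGG TGC TAA GGA ATG CAT TGA — ATG at 44, stop TGA at 50 → 9 nt.
Frame -3: AAT GTT TAC GTT CGG AGA GTA CCG TGT CTA GGT GCT AAG GAA TGC ATT — no ATG→stop ORF.
Forward-strand max 42 nt; reverse-strand max 30 nt. The forward strand has the longer ORF.

forward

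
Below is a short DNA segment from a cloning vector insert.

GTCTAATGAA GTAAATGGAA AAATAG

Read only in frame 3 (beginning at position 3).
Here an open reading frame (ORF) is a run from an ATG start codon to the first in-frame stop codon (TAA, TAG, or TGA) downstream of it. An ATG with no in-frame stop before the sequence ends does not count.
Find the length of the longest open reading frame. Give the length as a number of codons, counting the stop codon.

4

Frame 3: CTA ATG AAG TAA ATG GAA AAA TAG — ATG at 6, stop TAA at 12 → 9 nt; ATG at 15, stop TAG at 24 → 12 nt.
Longest: frame 3, positions 15–26, 12 nt = 4 codons = 3 aa. → 4 codons.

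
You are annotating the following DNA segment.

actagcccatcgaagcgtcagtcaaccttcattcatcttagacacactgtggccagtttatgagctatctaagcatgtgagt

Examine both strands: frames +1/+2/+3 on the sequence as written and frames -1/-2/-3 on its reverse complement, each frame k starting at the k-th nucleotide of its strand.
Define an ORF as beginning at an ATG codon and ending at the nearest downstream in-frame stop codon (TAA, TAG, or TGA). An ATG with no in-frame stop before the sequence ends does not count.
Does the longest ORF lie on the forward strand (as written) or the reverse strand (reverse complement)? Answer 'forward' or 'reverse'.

Reverse complement (5'→3'): ACTCACATGCTTAGATAGCTCATAAACTGGCCACAGTGTGTCTAAGATGAATGAAGGTTGACTGACGCTTCGATGGGCTAGT
Frame +1: ACT AGC CCA TCG AAG CGT CAG TCA ACC TTC ATT CAT CTT AGA CAC ACT GTG GCC AGT TTA TGA GCT ATC TAA GCA TGT GAG — no ATG→stop ORF.
Frame +2: CTA GCC CAT CGA AGC GTC AGT CAA CCT TCA TTC ATC TTA GAC ACA CTG TGG CCA GTT TAT GAG CTA TCT AAG CAT GTG AGT — no ATG→stop ORF.
Frame +3: TAG CCC ATC GAA GCG TCA GTC AAC CTT CAT TCA TCT TAG ACA CAC TGT GGC CAG TTT ATG AGC TAT CTA AGC ATG TGA — ATG at 60, stop TGA at 78 → 21 nt; ATG at 75, stop TGA at 78 → 6 nt.
Frame -1: ACT CAC ATG CTT AGA TAG CTC ATA AAC TGG CCA CAG TGT GTC TAA GAT GAA TGA AGG TTG ACT GAC GCT TCG ATG GGC TAG — ATG at 7, stop TAG at 16 → 12 nt; ATG at 73, stop TAG at 79 → 9 nt.
Frame -2: CTC ACA TGC TTA GAT AGC TCA TAA ACT GGC CAC AGT GTG TCT AAG ATG AAT GAA GGT TGA CTG ACG CTT CGA TGG GCT AGT — ATG at 47, stop TGA at 59 → 15 nt.
Frame -3: TCA CAT GCT TAG ATA GCT CAT AAA CTG GCC ACA GTG TGT CTA AGA TGA ATG AAG GTT GAC TGA CGC TTC GAT GGG CTA — ATG at 51, stop TGA at 63 → 15 nt.
Forward-strand max 21 nt; reverse-strand max 15 nt. The forward strand has the longer ORF.

forward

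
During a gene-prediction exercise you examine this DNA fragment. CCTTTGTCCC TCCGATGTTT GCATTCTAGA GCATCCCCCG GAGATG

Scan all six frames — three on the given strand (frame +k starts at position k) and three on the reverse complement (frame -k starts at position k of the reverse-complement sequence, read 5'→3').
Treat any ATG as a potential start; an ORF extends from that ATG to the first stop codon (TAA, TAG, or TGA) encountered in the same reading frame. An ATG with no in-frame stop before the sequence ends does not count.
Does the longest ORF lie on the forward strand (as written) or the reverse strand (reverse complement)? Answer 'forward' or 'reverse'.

Reverse complement (5'→3'): CATCTCCGGGGGATGCTCTAGAATGCAAACATCGGAGGGACAAAGG
Frame +1: CCT TTG TCC CTC CGA TGT TTG CAT TCT AGA GCA TCC CCC GGA GAT — no ATG→stop ORF.
Frame +2: CTT TGT CCC TCC GAT GTT TGC ATT CTA GAG CAT CCC CCG GAG ATG — no ATG→stop ORF.
Frame +3: TTT GTC CCT CCG ATG TTT GCA TTC TAG AGC ATC CCC CGG AGA — ATG at 15, stop TAG at 27 → 15 nt.
Frame -1: CAT CTC CGG GGG ATG CTC TAG AAT GCA AAC ATC GGA GGG ACA AAG — ATG at 13, stop TAG at 19 → 9 nt.
Frame -2: ATC TCC GGG GGA TGC TCT AGA ATG CAA ACA TCG GAG GGA CAA AGG — no ATG→stop ORF.
Frame -3: TCT CCG GGG GAT GCT CTA GAA TGC AAA CAT CGG AGG GAC AAA — no ATG→stop ORF.
Forward-strand max 15 nt; reverse-strand max 9 nt. The forward strand has the longer ORF.

forward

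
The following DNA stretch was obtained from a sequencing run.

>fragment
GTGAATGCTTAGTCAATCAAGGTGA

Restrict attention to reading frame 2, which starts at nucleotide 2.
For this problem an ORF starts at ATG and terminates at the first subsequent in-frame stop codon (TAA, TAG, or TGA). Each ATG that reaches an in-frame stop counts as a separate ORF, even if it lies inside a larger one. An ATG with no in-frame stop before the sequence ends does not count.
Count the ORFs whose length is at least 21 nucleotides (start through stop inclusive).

Frame 2: TGA ATG CTT AGT CAA TCA AGG TGA — ATG at 5, stop TGA at 23 → 21 nt.
ORFs ≥ 21 nucleotides: frame 2 5–25 (21 nucleotides). Count = 1.

1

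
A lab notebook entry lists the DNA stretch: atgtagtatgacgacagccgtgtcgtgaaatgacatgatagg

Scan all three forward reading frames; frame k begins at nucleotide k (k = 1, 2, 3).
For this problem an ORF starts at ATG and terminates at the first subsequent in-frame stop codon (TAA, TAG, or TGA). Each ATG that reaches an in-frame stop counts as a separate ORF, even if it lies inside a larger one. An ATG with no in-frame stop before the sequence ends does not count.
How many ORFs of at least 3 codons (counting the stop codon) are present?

2

Frame 1: ATG TAG TAT GAC GAC AGC CGT GTC GTG AAA TGA CAT GAT AGG — ATG at 1, stop TAG at 4 → 6 nt.
Frame 2: TGT AGT ATG ACG ACA GCC GTG TCG TGA AAT GAC ATG ATA — ATG at 8, stop TGA at 26 → 21 nt.
Frame 3: GTA GTA TGA CGA CAG CCG TGT CGT GAA ATG ACA TGA TAG — ATG at 30, stop TGA at 36 → 9 nt.
ORFs ≥ 3 codons: frame 2 8–28 (7 codons), frame 3 30–38 (3 codons). Count = 2.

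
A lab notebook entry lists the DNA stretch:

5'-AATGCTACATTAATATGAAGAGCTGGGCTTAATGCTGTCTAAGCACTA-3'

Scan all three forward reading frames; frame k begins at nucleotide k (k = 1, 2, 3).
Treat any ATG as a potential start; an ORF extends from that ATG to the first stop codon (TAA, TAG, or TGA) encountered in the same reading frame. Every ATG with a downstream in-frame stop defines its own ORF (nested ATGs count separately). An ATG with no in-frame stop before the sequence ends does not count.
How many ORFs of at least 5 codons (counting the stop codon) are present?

1

Frame 1: AAT GCT ACA TTA ATA TGA AGA GCT GGG CTT AAT GCT GTC TAA GCA CTA — no ATG→stop ORF.
Frame 2: ATG CTA CAT TAA TAT GAA GAG CTG GGC TTA ATG CTG TCT AAG CAC — ATG at 2, stop TAA at 11 → 12 nt.
Frame 3: TGC TAC ATT AAT ATG AAG AGC TGG GCT TAA TGC TGT CTA AGC ACT — ATG at 15, stop TAA at 30 → 18 nt.
ORFs ≥ 5 codons: frame 3 15–32 (6 codons). Count = 1.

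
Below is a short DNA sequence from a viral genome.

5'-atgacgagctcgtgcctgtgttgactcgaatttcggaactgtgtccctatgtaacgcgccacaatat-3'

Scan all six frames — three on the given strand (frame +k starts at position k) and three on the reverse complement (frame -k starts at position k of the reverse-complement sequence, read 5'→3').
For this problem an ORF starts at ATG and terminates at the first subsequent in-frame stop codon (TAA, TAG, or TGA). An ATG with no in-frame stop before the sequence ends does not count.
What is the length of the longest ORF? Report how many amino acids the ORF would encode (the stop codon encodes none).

7

Reverse complement (5'→3'): ATATTGTGGCGCGTTACATAGGGACACAGTTCCGAAATTCGAGTCAACACAGGCACGAGCTCGTCAT
Frame +1: ATG ACG AGC TCG TGC CTG TGT TGA CTC GAA TTT CGG AAC TGT GTC CCT ATG TAA CGC GCC ACA ATA — ATG at 1, stop TGA at 22 → 24 nt; ATG at 49, stop TAA at 52 → 6 nt.
Frame +2: TGA CGA GCT CGT GCC TGT GTT GAC TCG AAT TTC GGA ACT GTG TCC CTA TGT AAC GCG CCA CAA TAT — no ATG→stop ORF.
Frame +3: GAC GAG CTC GTG CCT GTG TTG ACT CGA ATT TCG GAA CTG TGT CCC TAT GTA ACG CGC CAC AAT — no ATG→stop ORF.
Frame -1: ATA TTG TGG CGC GTT ACA TAG GGA CAC AGT TCC GAA ATT CGA GTC AAC ACA GGC ACG AGC TCG TCA — no ATG→stop ORF.
Frame -2: TAT TGT GGC GCG TTA CAT AGG GAC ACA GTT CCG AAA TTC GAG TCA ACA CAG GCA CGA GCT CGT CAT — no ATG→stop ORF.
Frame -3: ATT GTG GCG CGT TAC ATA GGG ACA CAG TTC CGA AAT TCG AGT CAA CAC AGG CAC GAG CTC GTC — no ATG→stop ORF.
Longest: frame +1, positions 1–24, 24 nt = 8 codons = 7 aa. → 7 amino acids.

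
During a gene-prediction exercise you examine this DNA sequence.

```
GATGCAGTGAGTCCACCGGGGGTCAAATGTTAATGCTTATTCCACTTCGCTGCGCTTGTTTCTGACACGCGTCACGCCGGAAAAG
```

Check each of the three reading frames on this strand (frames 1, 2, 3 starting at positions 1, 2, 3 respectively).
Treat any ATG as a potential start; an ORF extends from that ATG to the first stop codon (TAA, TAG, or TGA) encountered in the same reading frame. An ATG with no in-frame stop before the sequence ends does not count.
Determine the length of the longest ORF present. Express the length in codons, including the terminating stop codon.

Frame 1: GAT GCA GTG AGT CCA CCG GGG GTC AAA TGT TAA TGC TTA TTC CAC TTC GCT GCG CTT GTT TCT GAC ACG CGT CAC GCC GGA AAA — no ATG→stop ORF.
Frame 2: ATG CAG TGA GTC CAC CGG GGG TCA AAT GTT AAT GCT TAT TCC ACT TCG CTG CGC TTG TTT CTG ACA CGC GTC ACG CCG GAA AAG — ATG at 2, stop TGA at 8 → 9 nt.
Frame 3: TGC AGT GAG TCC ACC GGG GGT CAA ATG TTA ATG CTT ATT CCA CTT CGC TGC GCT TGT TTC TGA CAC GCG TCA CGC CGG AAA — ATG at 27, stop TGA at 63 → 39 nt; ATG at 33, stop TGA at 63 → 33 nt.
Longest: frame 3, positions 27–65, 39 nt = 13 codons = 12 aa. → 13 codons.

13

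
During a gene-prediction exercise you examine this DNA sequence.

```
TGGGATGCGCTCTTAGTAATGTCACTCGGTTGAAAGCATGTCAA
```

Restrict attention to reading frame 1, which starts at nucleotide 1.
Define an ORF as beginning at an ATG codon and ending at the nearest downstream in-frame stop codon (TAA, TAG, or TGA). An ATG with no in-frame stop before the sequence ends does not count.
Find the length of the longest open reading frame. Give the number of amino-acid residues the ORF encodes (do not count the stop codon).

4

Frame 1: TGG GAT GCG CTC TTA GTA ATG TCA CTC GGT TGA AAG CAT GTC — ATG at 19, stop TGA at 31 → 15 nt.
Longest: frame 1, positions 19–33, 15 nt = 5 codons = 4 aa. → 4 amino acids.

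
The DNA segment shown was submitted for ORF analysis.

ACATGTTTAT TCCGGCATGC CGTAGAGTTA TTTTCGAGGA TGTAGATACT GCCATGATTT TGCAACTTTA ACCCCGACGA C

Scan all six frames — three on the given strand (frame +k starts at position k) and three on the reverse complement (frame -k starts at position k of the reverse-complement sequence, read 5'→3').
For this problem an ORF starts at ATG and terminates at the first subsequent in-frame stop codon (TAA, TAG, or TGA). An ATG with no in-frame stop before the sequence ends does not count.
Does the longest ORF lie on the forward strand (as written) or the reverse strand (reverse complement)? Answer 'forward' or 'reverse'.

Reverse complement (5'→3'): GTCGTCGGGGTTAAAGTTGCAAAATCATGGCAGTATCTACATCCTCGAAAATAACTCTACGGCATGCCGGAATAAACATGT
Frame +1: ACA TGT TTA TTC CGG CAT GCC GTA GAG TTA TTT TCG AGG ATG TAG ATA CTG CCA TGA TTT TGC AAC TTT AAC CCC GAC GAC — ATG at 40, stop TAG at 43 → 6 nt.
Frame +2: CAT GTT TAT TCC GGC ATG CCG TAG AGT TAT TTT CGA GGA TGT AGA TAC TGC CAT GAT TTT GCA ACT TTA ACC CCG ACG — ATG at 17, stop TAG at 23 → 9 nt.
Frame +3: ATG TTT ATT CCG GCA TGC CGT AGA GTT ATT TTC GAG GAT GTA GAT ACT GCC ATG ATT TTG CAA CTT TAA CCC CGA CGA — ATG at 3, stop TAA at 69 → 69 nt; ATG at 54, stop TAA at 69 → 18 nt.
Frame -1: GTC GTC GGG GTT AAA GTT GCA AAA TCA TGG CAG TAT CTA CAT CCT CGA AAA TAA CTC TAC GGC ATG CCG GAA TAA ACA TGT — ATG at 64, stop TAA at 73 → 12 nt.
Frame -2: TCG TCG GGG TTA AAG TTG CAA AAT CAT GGC AGT ATC TAC ATC CTC GAA AAT AAC TCT ACG GCA TGC CGG AAT AAA CAT — no ATG→stop ORF.
Frame -3: CGT CGG GGT TAA AGT TGC AAA ATC ATG GCA GTA TCT ACA TCC TCG AAA ATA ACT CTA CGG CAT GCC GGA ATA AAC ATG — no ATG→stop ORF.
Forward-strand max 69 nt; reverse-strand max 12 nt. The forward strand has the longer ORF.

forward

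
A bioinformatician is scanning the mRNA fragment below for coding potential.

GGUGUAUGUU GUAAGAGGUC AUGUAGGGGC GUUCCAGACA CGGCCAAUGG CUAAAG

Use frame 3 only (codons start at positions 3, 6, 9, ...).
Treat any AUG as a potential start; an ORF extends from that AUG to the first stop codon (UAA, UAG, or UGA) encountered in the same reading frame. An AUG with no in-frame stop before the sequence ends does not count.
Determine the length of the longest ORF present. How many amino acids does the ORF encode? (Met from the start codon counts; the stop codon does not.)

Frame 3: UGU AUG UUG UAA GAG GUC AUG UAG GGG CGU UCC AGA CAC GGC CAA UGG CUA AAG — AUG at 6, stop UAA at 12 → 9 nt; AUG at 21, stop UAG at 24 → 6 nt.
Longest: frame 3, positions 6–14, 9 nt = 3 codons = 2 aa. → 2 amino acids.

2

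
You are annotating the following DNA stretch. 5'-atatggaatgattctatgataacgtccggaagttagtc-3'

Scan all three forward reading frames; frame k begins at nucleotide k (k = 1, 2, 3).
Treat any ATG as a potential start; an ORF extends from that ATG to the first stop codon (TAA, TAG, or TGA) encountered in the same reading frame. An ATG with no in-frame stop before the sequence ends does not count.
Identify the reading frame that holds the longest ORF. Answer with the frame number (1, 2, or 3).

Frame 1: ATA TGG AAT GAT TCT ATG ATA ACG TCC GGA AGT TAG — ATG at 16, stop TAG at 34 → 21 nt.
Frame 2: TAT GGA ATG ATT CTA TGA TAA CGT CCG GAA GTT AGT — ATG at 8, stop TGA at 17 → 12 nt.
Frame 3: ATG GAA TGA TTC TAT GAT AAC GTC CGG AAG TTA GTC — ATG at 3, stop TGA at 9 → 9 nt.
Longest ORF is 21 nt in frame 1 (positions 16–36).

1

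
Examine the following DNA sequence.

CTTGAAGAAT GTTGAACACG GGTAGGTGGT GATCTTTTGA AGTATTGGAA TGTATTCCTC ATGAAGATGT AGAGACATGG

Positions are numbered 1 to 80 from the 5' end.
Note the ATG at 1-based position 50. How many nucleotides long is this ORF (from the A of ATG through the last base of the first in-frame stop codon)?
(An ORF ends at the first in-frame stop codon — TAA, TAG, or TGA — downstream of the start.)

Codons from position 50: ATG (50–52), TAT (53–55), TCC (56–58), TCA (59–61), TGA (62–64).
TGA is the first in-frame stop; ORF spans 50–64, 15 nucleotides.

15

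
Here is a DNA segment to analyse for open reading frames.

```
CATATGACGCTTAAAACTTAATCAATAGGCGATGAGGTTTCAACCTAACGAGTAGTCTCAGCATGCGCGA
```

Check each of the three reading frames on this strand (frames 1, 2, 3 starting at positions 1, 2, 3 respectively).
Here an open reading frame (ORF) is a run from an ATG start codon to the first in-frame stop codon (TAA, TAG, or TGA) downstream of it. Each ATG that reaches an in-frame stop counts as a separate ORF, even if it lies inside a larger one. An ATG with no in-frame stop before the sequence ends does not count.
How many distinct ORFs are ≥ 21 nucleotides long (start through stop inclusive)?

1

Frame 1: CAT ATG ACG CTT AAA ACT TAA TCA ATA GGC GAT GAG GTT TCA ACC TAA CGA GTA GTC TCA GCA TGC GCG — ATG at 4, stop TAA at 19 → 18 nt.
Frame 2: ATA TGA CGC TTA AAA CTT AAT CAA TAG GCG ATG AGG TTT CAA CCT AAC GAG TAG TCT CAG CAT GCG CGA — ATG at 32, stop TAG at 53 → 24 nt.
Frame 3: TAT GAC GCT TAA AAC TTA ATC AAT AGG CGA TGA GGT TTC AAC CTA ACG AGT AGT CTC AGC ATG CGC — no ATG→stop ORF.
ORFs ≥ 21 nucleotides: frame 2 32–55 (24 nucleotides). Count = 1.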